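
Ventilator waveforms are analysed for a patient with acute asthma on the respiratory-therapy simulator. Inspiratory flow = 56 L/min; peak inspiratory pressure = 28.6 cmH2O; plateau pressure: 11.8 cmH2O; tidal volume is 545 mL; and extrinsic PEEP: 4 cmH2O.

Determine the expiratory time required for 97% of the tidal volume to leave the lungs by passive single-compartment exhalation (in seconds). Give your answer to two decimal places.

Flow: 56 L/min ÷ 60 = 0.9333 L/s.
R = (PIP − Pplat)/V̇ = (28.6 − 11.8) / 0.9333 = 16.8/0.9333 = 18.001 cmH2O·s/L.
C = Vt/(Pplat − PEEP) = 545.0 / (11.8 − 4) = 545.0/7.8 = 69.872 mL/cmH2O.
τ = R × C = 18.001 × 0.06987 L/cmH2O = 1.258 s.
t = −τ·ln(1 − 0.97) = −1.258·ln(0.03) = 4.411 s.

4.41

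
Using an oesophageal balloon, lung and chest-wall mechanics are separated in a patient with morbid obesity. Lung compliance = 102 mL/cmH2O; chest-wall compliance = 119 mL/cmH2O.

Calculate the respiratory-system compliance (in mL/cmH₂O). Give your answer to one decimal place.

54.9

Lung and chest wall are elastances in series: 1/Crs = 1/CL + 1/Ccw.
1/Crs = 1/102 + 1/119 = 0.01821.
Crs = 54.915 mL/cmH2O.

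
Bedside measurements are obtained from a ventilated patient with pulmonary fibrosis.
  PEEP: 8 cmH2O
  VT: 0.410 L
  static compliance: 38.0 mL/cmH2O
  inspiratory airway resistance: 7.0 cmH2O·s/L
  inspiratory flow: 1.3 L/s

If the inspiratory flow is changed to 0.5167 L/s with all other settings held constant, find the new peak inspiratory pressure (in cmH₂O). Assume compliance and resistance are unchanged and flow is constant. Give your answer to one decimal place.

22.4

PIP = Vt/C + R·V̇ + PEEP (constant-flow equation of motion).
Only the resistive term changes: ΔPIP = R × ΔV̇ = 7.0 × (0.5167 − 1.3) = 7.0 × -0.7833 = -5.483 cmH2O.
Original PIP = 410/38.0 + 7.0×1.3 + 8 = 27.889 cmH2O; new PIP = 27.889 + (-5.483) = 22.406 cmH2O.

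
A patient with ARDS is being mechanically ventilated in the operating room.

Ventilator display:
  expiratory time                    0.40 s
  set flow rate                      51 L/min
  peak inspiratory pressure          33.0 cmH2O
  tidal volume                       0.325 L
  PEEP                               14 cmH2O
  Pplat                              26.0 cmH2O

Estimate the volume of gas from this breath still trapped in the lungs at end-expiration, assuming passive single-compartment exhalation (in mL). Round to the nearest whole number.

Flow: 51 L/min ÷ 60 = 0.85 L/s.
R = (PIP − Pplat)/V̇ = (33.0 − 26.0) / 0.85 = 7.0/0.85 = 8.235 cmH2O·s/L.
C = Vt/(Pplat − PEEP) = 325.0 / (26.0 − 14) = 325.0/12.0 = 27.083 mL/cmH2O.
τ = R × C = 8.235 × 0.02708 L/cmH2O = 0.223 s.
Fraction remaining = e^(−Te/τ) = e^(−0.40/0.223) = 0.1663.
Trapped volume = 325.0 × 0.1663 = 54.048 mL.

54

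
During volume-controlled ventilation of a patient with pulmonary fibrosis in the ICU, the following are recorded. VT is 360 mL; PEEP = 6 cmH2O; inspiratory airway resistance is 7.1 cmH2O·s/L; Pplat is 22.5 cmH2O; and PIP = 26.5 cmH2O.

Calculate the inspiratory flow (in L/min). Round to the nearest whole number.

flow = (PIP − Pplat) / Raw = (26.5 − 22.5) / 7.1 = 0.5634 L/s × 60 = 33.804 L/min.

34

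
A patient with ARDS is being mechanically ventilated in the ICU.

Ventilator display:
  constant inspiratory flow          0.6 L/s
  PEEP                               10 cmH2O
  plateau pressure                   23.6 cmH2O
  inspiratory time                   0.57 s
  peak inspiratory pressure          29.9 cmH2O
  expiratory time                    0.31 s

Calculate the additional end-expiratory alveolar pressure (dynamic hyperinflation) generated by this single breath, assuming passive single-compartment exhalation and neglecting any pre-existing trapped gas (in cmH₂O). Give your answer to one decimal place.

Vt = flow × Ti = 0.6 L/s × 0.57 s × 1000 mL/L = 342.0 mL.
R = (PIP − Pplat)/V̇ = (29.9 − 23.6) / 0.6 = 6.3/0.6 = 10.5 cmH2O·s/L.
C = Vt/(Pplat − PEEP) = 342.0 / (23.6 − 10) = 342.0/13.6 = 25.147 mL/cmH2O.
τ = R × C = 10.5 × 0.02515 L/cmH2O = 0.2641 s.
Fraction remaining = e^(−Te/τ) = e^(−0.31/0.2641) = 0.3092; trapped volume = 342.0 × 0.3092 = 105.75 mL.
Additional alveolar pressure from trapping ≈ V_trapped / C = 105.75 / 25.147 = 4.205 cmH2O.

4.2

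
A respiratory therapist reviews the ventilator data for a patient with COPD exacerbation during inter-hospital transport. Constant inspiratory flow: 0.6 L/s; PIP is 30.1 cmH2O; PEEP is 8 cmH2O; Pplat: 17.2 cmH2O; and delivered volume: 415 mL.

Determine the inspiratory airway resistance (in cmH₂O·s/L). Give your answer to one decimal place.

21.5

Raw = (PIP − Pplat) / flow = (30.1 − 17.2) / 0.6 = 12.9 / 0.6 = 21.5 cmH2O·s/L.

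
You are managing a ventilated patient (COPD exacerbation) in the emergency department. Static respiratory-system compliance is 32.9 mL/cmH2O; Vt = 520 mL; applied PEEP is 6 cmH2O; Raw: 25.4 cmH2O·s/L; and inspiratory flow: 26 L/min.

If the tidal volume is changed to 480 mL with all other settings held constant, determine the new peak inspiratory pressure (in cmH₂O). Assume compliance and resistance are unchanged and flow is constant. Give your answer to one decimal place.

Flow: 26 L/min ÷ 60 = 0.4333 L/s.
PIP = Vt/C + R·V̇ + PEEP (constant-flow equation of motion).
Only the elastic term changes: ΔPIP = ΔVt / C = (480 − 520) / 32.9 = -1.216 cmH2O.
Original PIP = 520/32.9 + 25.4×0.4333 + 6 = 32.811 cmH2O; new PIP = 32.811 + (-1.216) = 31.595 cmH2O.

31.6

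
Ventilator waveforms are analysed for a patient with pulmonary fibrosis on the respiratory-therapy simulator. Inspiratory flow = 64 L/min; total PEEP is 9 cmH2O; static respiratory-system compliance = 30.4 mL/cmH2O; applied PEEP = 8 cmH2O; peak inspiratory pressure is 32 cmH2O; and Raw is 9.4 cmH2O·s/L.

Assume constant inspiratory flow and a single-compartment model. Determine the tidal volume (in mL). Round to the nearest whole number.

394

Flow: 64 L/min ÷ 60 = 1.0667 L/s.
Total PEEP = 9 cmH2O (set 8 + intrinsic 1); this is the baseline alveolar pressure.
Equation of motion (constant flow): PIP = Vt/C + R·V̇ + PEEP.
Vt/C = PIP − R·V̇ − PEEP = 32 − 10.027 − 9 = 12.973 cmH2O.
Vt = C × 12.973 = 30.4 × 12.973 = 394.38 mL.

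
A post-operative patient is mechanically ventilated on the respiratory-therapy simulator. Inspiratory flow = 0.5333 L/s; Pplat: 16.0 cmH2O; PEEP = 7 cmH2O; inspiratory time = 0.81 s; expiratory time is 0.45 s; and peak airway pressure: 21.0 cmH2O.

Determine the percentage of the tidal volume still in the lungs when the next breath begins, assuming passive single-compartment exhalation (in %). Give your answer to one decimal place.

Vt = flow × Ti = 0.5333 L/s × 0.81 s × 1000 mL/L = 431.97 mL.
R = (PIP − Pplat)/V̇ = (21.0 − 16.0) / 0.5333 = 5.0/0.5333 = 9.376 cmH2O·s/L.
C = Vt/(Pplat − PEEP) = 431.97 / (16.0 − 7) = 431.97/9.0 = 47.997 mL/cmH2O.
τ = R × C = 9.376 × 0.048 L/cmH2O = 0.45 s.
Fraction remaining at end-expiration = e^(−Te/τ) = e^(−0.45/0.45) = 0.3679 → 36.79%.

36.8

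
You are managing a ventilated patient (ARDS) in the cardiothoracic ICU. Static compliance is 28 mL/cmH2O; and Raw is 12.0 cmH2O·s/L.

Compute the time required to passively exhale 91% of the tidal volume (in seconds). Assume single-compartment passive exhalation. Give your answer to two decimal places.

0.81

τ = R × C = 12.0 × 28 mL/cmH2O = 12.0 × 0.028 L/cmH2O = 0.336 s.
Exhaled fraction f = 1 − e^(−t/τ) → t = −τ·ln(1 − f) = −0.336·ln(0.09) = 0.8091 s.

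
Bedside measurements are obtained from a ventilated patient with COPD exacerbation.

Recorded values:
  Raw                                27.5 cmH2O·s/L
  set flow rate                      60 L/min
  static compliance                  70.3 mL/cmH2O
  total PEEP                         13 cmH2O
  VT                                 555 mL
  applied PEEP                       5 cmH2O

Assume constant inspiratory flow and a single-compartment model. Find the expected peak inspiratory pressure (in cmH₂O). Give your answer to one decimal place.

48.4

Flow: 60 L/min ÷ 60 = 1 L/s.
Total PEEP = 13 cmH2O (set 5 + intrinsic 8); this is the baseline alveolar pressure.
Equation of motion (constant flow): PIP = Vt/C + R·V̇ + PEEP.
PIP = 555/70.3 + 27.5×1 + 13 = 7.895 + 27.5 + 13 = 48.395 cmH2O.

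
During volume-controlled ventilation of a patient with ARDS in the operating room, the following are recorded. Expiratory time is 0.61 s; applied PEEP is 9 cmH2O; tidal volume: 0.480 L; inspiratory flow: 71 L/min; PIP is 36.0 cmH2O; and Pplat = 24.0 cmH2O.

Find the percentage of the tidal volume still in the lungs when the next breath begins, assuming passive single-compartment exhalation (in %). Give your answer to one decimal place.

Flow: 71 L/min ÷ 60 = 1.1833 L/s.
R = (PIP − Pplat)/V̇ = (36.0 − 24.0) / 1.1833 = 12.0/1.1833 = 10.141 cmH2O·s/L.
C = Vt/(Pplat − PEEP) = 480.0 / (24.0 − 9) = 480.0/15.0 = 32.0 mL/cmH2O.
τ = R × C = 10.141 × 0.032 L/cmH2O = 0.3245 s.
Fraction remaining at end-expiration = e^(−Te/τ) = e^(−0.61/0.3245) = 0.1526 → 15.26%.

15.3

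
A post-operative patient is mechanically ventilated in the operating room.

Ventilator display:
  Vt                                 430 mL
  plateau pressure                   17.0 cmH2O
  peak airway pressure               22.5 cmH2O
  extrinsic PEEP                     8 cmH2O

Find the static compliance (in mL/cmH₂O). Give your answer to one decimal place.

Cstat = Vt / (Pplat − PEEP) = 430 / (17.0 − 8) = 430 / 9.0 = 47.778 mL/cmH2O.

47.8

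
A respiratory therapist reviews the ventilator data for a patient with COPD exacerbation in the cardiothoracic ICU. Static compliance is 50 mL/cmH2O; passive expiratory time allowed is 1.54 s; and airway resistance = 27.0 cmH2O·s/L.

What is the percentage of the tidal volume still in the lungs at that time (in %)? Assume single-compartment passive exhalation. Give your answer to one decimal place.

32.0

τ = R × C = 27.0 × 50 mL/cmH2O = 27.0 × 0.050 L/cmH2O = 1.35 s.
Passive exhalation: V(t)/V₀ = e^(−t/τ) = e^(−1.54/1.35) = 0.3196.
Fraction remaining = 0.3196 → 31.96%.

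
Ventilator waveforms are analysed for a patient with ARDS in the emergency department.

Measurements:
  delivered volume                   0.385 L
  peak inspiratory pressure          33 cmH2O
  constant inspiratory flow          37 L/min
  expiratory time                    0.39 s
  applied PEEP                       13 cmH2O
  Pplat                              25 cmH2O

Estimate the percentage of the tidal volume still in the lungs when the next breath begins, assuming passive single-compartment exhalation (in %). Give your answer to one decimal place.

39.2

Flow: 37 L/min ÷ 60 = 0.6167 L/s.
R = (PIP − Pplat)/V̇ = (33 − 25) / 0.6167 = 8.0/0.6167 = 12.972 cmH2O·s/L.
C = Vt/(Pplat − PEEP) = 385.0 / (25 − 13) = 385.0/12.0 = 32.083 mL/cmH2O.
τ = R × C = 12.972 × 0.03208 L/cmH2O = 0.4161 s.
Fraction remaining at end-expiration = e^(−Te/τ) = e^(−0.39/0.4161) = 0.3917 → 39.17%.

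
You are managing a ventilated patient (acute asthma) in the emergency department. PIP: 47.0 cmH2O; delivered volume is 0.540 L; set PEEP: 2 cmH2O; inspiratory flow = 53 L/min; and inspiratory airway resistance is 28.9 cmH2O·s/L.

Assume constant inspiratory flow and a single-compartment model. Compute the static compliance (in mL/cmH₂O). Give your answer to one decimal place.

27.7

Flow: 53 L/min ÷ 60 = 0.8833 L/s.
Equation of motion (constant flow): PIP = Vt/C + R·V̇ + PEEP.
Vt/C = PIP − R·V̇ − PEEP = 47.0 − 28.9×0.8833 − 2 = 47.0 − 25.527 − 2 = 19.473 cmH2O.
C = Vt / 19.473 = 540 / 19.473 = 27.731 mL/cmH2O.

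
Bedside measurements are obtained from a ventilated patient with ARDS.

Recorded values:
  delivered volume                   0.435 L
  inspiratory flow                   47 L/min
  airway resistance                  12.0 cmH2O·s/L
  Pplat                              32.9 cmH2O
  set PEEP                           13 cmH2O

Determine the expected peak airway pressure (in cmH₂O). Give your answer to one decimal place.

42.3

Flow: 47 L/min ÷ 60 = 0.7833 L/s.
PIP = Pplat + Raw × flow = 32.9 + 12.0 × 0.7833 = 32.9 + 9.4 = 42.3 cmH2O.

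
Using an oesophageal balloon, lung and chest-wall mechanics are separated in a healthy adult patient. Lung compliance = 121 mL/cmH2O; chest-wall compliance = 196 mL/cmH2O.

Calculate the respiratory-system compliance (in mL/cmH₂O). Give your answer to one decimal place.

74.8

Lung and chest wall are elastances in series: 1/Crs = 1/CL + 1/Ccw.
1/Crs = 1/121 + 1/196 = 0.01337.
Crs = 74.794 mL/cmH2O.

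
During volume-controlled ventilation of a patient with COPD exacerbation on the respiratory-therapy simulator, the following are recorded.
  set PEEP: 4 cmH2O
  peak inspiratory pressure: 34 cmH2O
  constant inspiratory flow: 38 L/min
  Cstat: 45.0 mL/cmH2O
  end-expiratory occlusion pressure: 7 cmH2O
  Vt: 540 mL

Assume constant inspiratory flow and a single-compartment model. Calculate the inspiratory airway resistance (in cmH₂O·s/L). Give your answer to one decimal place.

Flow: 38 L/min ÷ 60 = 0.6333 L/s.
Total PEEP = 7 cmH2O (set 4 + intrinsic 3); this is the baseline alveolar pressure.
Equation of motion (constant flow): PIP = Vt/C + R·V̇ + PEEP.
R·V̇ = PIP − Vt/C − PEEP = 34 − 540/45.0 − 7 = 34 − 12.0 − 7 = 15.0 cmH2O.
R = 15.0 / 0.6333 = 23.685 cmH2O·s/L.

23.7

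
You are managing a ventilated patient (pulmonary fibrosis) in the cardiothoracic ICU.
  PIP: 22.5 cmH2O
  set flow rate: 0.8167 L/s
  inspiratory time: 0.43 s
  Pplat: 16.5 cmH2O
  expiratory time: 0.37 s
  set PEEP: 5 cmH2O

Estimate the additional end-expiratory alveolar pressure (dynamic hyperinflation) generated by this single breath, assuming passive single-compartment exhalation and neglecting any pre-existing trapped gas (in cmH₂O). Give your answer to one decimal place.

Vt = flow × Ti = 0.8167 L/s × 0.43 s × 1000 mL/L = 351.18 mL.
R = (PIP − Pplat)/V̇ = (22.5 − 16.5) / 0.8167 = 6.0/0.8167 = 7.347 cmH2O·s/L.
C = Vt/(Pplat − PEEP) = 351.18 / (16.5 − 5) = 351.18/11.5 = 30.537 mL/cmH2O.
τ = R × C = 7.347 × 0.03054 L/cmH2O = 0.2244 s.
Fraction remaining = e^(−Te/τ) = e^(−0.37/0.2244) = 0.1923; trapped volume = 351.18 × 0.1923 = 67.532 mL.
Additional alveolar pressure from trapping ≈ V_trapped / C = 67.532 / 30.537 = 2.211 cmH2O.

2.2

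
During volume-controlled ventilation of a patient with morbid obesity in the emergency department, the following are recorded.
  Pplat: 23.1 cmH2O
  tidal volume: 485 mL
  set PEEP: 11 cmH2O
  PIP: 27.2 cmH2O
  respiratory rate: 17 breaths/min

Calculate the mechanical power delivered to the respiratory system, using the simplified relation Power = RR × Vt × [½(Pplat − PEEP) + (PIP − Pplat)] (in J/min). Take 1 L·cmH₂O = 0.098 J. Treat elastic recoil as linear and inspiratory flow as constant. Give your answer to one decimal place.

8.2

Per-breath work = Vt × [½(Pplat−PEEP) + (PIP−Pplat)] = 0.485 × [0.5×12.1 + 4.1] = 0.485 × 10.15 = 4.923 L·cmH2O.
Power = 17 × 4.923 = 83.691 L·cmH2O/min.
× 0.098 J/(L·cmH2O) → 8.202 J/min.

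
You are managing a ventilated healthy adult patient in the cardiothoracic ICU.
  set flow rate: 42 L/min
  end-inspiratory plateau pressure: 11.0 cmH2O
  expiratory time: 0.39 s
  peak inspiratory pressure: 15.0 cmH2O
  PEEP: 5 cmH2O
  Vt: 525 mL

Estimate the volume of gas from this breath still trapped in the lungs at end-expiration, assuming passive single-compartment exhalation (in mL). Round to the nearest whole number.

241

Flow: 42 L/min ÷ 60 = 0.7 L/s.
R = (PIP − Pplat)/V̇ = (15.0 − 11.0) / 0.7 = 4.0/0.7 = 5.714 cmH2O·s/L.
C = Vt/(Pplat − PEEP) = 525.0 / (11.0 − 5) = 525.0/6.0 = 87.5 mL/cmH2O.
τ = R × C = 5.714 × 0.0875 L/cmH2O = 0.5 s.
Fraction remaining = e^(−Te/τ) = e^(−0.39/0.5) = 0.4584.
Trapped volume = 525.0 × 0.4584 = 240.66 mL.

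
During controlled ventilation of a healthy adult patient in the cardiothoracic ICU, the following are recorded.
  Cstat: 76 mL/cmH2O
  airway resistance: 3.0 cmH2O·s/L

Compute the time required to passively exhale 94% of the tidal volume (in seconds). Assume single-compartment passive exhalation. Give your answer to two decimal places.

0.64

τ = R × C = 3.0 × 76 mL/cmH2O = 3.0 × 0.076 L/cmH2O = 0.228 s.
Exhaled fraction f = 1 − e^(−t/τ) → t = −τ·ln(1 − f) = −0.228·ln(0.06) = 0.6415 s.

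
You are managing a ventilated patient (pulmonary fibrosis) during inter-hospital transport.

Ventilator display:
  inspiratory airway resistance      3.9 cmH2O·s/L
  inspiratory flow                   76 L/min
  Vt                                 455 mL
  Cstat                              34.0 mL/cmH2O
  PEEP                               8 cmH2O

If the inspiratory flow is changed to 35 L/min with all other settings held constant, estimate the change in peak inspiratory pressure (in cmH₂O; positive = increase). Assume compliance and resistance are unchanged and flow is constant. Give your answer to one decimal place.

-2.7

Flow: 76 L/min ÷ 60 = 1.2667 L/s.
New flow: 35 L/min ÷ 60 = 0.5833 L/s.
PIP = Vt/C + R·V̇ + PEEP (constant-flow equation of motion).
Only the resistive term changes: ΔPIP = R × ΔV̇ = 3.9 × (0.5833 − 1.2667) = 3.9 × -0.6834 = -2.665 cmH2O.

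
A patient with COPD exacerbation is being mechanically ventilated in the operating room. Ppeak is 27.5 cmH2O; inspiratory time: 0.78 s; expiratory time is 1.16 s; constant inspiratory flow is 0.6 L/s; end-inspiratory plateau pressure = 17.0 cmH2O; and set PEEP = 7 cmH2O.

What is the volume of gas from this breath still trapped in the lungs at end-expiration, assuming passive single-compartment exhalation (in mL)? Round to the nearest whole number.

Vt = flow × Ti = 0.6 L/s × 0.78 s × 1000 mL/L = 468.0 mL.
R = (PIP − Pplat)/V̇ = (27.5 − 17.0) / 0.6 = 10.5/0.6 = 17.5 cmH2O·s/L.
C = Vt/(Pplat − PEEP) = 468.0 / (17.0 − 7) = 468.0/10.0 = 46.8 mL/cmH2O.
τ = R × C = 17.5 × 0.0468 L/cmH2O = 0.819 s.
Fraction remaining = e^(−Te/τ) = e^(−1.16/0.819) = 0.2426.
Trapped volume = 468.0 × 0.2426 = 113.54 mL.

114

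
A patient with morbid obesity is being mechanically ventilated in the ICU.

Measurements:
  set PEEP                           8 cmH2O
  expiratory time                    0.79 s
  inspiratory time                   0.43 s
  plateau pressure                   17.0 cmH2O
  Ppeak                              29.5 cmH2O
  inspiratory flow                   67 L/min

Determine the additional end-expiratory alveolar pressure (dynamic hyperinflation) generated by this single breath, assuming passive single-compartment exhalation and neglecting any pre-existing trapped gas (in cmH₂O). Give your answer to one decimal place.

Flow: 67 L/min ÷ 60 = 1.1167 L/s.
Vt = flow × Ti = 1.1167 L/s × 0.43 s × 1000 mL/L = 480.18 mL.
R = (PIP − Pplat)/V̇ = (29.5 − 17.0) / 1.1167 = 12.5/1.1167 = 11.194 cmH2O·s/L.
C = Vt/(Pplat − PEEP) = 480.18 / (17.0 − 8) = 480.18/9.0 = 53.353 mL/cmH2O.
τ = R × C = 11.194 × 0.05335 L/cmH2O = 0.5972 s.
Fraction remaining = e^(−Te/τ) = e^(−0.79/0.5972) = 0.2664; trapped volume = 480.18 × 0.2664 = 127.92 mL.
Additional alveolar pressure from trapping ≈ V_trapped / C = 127.92 / 53.353 = 2.398 cmH2O.

2.4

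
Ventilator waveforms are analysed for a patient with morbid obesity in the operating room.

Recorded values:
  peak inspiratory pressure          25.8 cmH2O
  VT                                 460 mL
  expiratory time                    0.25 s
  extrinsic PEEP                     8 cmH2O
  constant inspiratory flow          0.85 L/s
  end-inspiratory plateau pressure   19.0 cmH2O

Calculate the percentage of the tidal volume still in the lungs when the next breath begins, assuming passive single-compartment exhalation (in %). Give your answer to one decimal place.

47.4

R = (PIP − Pplat)/V̇ = (25.8 − 19.0) / 0.85 = 6.8/0.85 = 8.0 cmH2O·s/L.
C = Vt/(Pplat − PEEP) = 460.0 / (19.0 − 8) = 460.0/11.0 = 41.818 mL/cmH2O.
τ = R × C = 8.0 × 0.04182 L/cmH2O = 0.3346 s.
Fraction remaining at end-expiration = e^(−Te/τ) = e^(−0.25/0.3346) = 0.4737 → 47.37%.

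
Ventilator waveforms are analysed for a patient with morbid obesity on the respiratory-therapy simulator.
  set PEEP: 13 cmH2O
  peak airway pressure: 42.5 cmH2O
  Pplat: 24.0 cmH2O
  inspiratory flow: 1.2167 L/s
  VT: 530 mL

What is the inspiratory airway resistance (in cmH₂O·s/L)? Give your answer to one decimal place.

15.2

Raw = (PIP − Pplat) / flow = (42.5 − 24.0) / 1.2167 = 18.5 / 1.2167 = 15.205 cmH2O·s/L.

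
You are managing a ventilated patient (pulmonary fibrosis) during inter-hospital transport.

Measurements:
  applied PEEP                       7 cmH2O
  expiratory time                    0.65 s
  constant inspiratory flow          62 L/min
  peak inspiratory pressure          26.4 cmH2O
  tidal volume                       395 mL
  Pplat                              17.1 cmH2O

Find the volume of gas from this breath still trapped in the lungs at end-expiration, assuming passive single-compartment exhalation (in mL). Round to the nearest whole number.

Flow: 62 L/min ÷ 60 = 1.0333 L/s.
R = (PIP − Pplat)/V̇ = (26.4 − 17.1) / 1.0333 = 9.3/1.0333 = 9.0 cmH2O·s/L.
C = Vt/(Pplat − PEEP) = 395.0 / (17.1 − 7) = 395.0/10.1 = 39.109 mL/cmH2O.
τ = R × C = 9.0 × 0.03911 L/cmH2O = 0.352 s.
Fraction remaining = e^(−Te/τ) = e^(−0.65/0.352) = 0.1578.
Trapped volume = 395.0 × 0.1578 = 62.331 mL.

62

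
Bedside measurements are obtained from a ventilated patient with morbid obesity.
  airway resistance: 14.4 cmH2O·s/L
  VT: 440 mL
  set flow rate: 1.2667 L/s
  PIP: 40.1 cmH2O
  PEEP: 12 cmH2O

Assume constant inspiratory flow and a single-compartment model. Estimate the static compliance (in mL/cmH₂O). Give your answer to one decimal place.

Equation of motion (constant flow): PIP = Vt/C + R·V̇ + PEEP.
Vt/C = PIP − R·V̇ − PEEP = 40.1 − 14.4×1.2667 − 12 = 40.1 − 18.24 − 12 = 9.86 cmH2O.
C = Vt / 9.86 = 440 / 9.86 = 44.625 mL/cmH2O.

44.6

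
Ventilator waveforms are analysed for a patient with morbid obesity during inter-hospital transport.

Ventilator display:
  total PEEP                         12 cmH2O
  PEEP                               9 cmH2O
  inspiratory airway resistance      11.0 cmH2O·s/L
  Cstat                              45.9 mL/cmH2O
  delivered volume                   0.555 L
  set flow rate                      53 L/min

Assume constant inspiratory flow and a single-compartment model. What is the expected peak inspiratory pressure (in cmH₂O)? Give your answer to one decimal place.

Flow: 53 L/min ÷ 60 = 0.8833 L/s.
Total PEEP = 12 cmH2O (set 9 + intrinsic 3); this is the baseline alveolar pressure.
Equation of motion (constant flow): PIP = Vt/C + R·V̇ + PEEP.
PIP = 555/45.9 + 11.0×0.8833 + 12 = 12.092 + 9.716 + 12 = 33.808 cmH2O.

33.8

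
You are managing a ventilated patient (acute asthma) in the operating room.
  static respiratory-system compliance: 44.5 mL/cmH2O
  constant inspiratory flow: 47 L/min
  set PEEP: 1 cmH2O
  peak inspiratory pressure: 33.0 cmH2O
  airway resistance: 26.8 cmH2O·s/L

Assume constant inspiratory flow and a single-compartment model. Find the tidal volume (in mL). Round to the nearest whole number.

490

Flow: 47 L/min ÷ 60 = 0.7833 L/s.
Equation of motion (constant flow): PIP = Vt/C + R·V̇ + PEEP.
Vt/C = PIP − R·V̇ − PEEP = 33.0 − 20.992 − 1 = 11.008 cmH2O.
Vt = C × 11.008 = 44.5 × 11.008 = 489.86 mL.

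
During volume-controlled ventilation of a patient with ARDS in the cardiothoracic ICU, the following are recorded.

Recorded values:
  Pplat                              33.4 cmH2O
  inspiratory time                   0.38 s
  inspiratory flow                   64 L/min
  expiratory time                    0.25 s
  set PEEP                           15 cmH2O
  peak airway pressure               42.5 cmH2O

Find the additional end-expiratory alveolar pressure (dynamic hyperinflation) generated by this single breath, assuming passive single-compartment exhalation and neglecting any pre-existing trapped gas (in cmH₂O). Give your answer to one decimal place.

Flow: 64 L/min ÷ 60 = 1.0667 L/s.
Vt = flow × Ti = 1.0667 L/s × 0.38 s × 1000 mL/L = 405.35 mL.
R = (PIP − Pplat)/V̇ = (42.5 − 33.4) / 1.0667 = 9.1/1.0667 = 8.531 cmH2O·s/L.
C = Vt/(Pplat − PEEP) = 405.35 / (33.4 − 15) = 405.35/18.4 = 22.03 mL/cmH2O.
τ = R × C = 8.531 × 0.02203 L/cmH2O = 0.1879 s.
Fraction remaining = e^(−Te/τ) = e^(−0.25/0.1879) = 0.2643; trapped volume = 405.35 × 0.2643 = 107.13 mL.
Additional alveolar pressure from trapping ≈ V_trapped / C = 107.13 / 22.03 = 4.863 cmH2O.

4.9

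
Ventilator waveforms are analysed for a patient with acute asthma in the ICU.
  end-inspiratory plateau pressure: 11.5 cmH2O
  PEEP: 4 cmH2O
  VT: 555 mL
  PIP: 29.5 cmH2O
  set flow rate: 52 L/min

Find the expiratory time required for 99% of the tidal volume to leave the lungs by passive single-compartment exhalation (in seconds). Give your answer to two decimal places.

Flow: 52 L/min ÷ 60 = 0.8667 L/s.
R = (PIP − Pplat)/V̇ = (29.5 − 11.5) / 0.8667 = 18.0/0.8667 = 20.768 cmH2O·s/L.
C = Vt/(Pplat − PEEP) = 555.0 / (11.5 − 4) = 555.0/7.5 = 74.0 mL/cmH2O.
τ = R × C = 20.768 × 0.074 L/cmH2O = 1.537 s.
t = −τ·ln(1 − 0.99) = −1.537·ln(0.01) = 7.078 s.

7.08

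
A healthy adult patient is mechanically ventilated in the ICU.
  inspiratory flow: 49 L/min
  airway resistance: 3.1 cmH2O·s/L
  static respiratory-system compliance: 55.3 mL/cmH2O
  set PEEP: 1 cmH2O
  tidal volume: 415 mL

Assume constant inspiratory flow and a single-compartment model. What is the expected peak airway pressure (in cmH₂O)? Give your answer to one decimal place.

Flow: 49 L/min ÷ 60 = 0.8167 L/s.
Equation of motion (constant flow): PIP = Vt/C + R·V̇ + PEEP.
PIP = 415/55.3 + 3.1×0.8167 + 1 = 7.505 + 2.532 + 1 = 11.037 cmH2O.

11.0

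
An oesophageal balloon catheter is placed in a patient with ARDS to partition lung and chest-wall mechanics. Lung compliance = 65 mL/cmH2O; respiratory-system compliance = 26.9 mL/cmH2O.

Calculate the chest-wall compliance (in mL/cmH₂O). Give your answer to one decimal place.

1/Ccw = 1/Crs − 1/CL.
1/Ccw = 1/26.9 − 1/65 = 0.02179.
Ccw = 45.893 mL/cmH2O.

45.9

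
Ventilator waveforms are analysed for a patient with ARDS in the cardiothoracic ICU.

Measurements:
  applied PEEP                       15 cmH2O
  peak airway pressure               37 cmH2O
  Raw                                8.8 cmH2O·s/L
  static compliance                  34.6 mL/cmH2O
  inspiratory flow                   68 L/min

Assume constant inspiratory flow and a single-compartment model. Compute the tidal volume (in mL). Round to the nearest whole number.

416

Flow: 68 L/min ÷ 60 = 1.1333 L/s.
Equation of motion (constant flow): PIP = Vt/C + R·V̇ + PEEP.
Vt/C = PIP − R·V̇ − PEEP = 37 − 9.973 − 15 = 12.027 cmH2O.
Vt = C × 12.027 = 34.6 × 12.027 = 416.13 mL.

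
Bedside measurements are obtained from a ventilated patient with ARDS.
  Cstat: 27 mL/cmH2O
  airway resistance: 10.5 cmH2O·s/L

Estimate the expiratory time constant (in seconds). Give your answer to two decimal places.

τ = R × C = 10.5 × 27 mL/cmH2O = 10.5 × 0.027 L/cmH2O = 0.2835 s.

0.28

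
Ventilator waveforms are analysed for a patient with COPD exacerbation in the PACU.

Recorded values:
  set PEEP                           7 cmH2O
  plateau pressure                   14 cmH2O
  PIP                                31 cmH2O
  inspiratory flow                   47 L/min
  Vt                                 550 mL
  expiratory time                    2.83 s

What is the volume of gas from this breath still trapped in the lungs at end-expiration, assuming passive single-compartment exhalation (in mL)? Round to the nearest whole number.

105

Flow: 47 L/min ÷ 60 = 0.7833 L/s.
R = (PIP − Pplat)/V̇ = (31 − 14) / 0.7833 = 17.0/0.7833 = 21.703 cmH2O·s/L.
C = Vt/(Pplat − PEEP) = 550.0 / (14 − 7) = 550.0/7.0 = 78.571 mL/cmH2O.
τ = R × C = 21.703 × 0.07857 L/cmH2O = 1.705 s.
Fraction remaining = e^(−Te/τ) = e^(−2.83/1.705) = 0.1902.
Trapped volume = 550.0 × 0.1902 = 104.61 mL.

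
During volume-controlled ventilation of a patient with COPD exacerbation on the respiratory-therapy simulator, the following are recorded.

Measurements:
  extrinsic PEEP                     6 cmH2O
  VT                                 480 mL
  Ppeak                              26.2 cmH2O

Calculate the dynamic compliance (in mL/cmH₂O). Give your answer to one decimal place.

Dynamic compliance = Vt / (PIP − PEEP) = 480 / (26.2 − 6) = 480 / 20.2 = 23.762 mL/cmH2O.

23.8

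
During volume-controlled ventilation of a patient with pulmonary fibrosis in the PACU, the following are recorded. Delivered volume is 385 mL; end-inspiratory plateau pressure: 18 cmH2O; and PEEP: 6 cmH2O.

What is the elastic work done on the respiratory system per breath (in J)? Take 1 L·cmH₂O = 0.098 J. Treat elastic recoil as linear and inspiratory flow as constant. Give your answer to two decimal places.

0.23

Elastic work ≈ ½ × (Pplat − PEEP) × Vt = 0.5 × (18 − 6) × 0.385 L = 0.5 × 12.0 × 0.385 = 2.31 L·cmH2O.
× 0.098 J/(L·cmH2O) → 0.2264 J.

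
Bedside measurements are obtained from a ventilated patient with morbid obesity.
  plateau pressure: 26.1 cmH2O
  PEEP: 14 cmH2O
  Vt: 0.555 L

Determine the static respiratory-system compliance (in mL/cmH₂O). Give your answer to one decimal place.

Cstat = Vt / (Pplat − PEEP) = 555 / (26.1 − 14) = 555 / 12.1 = 45.868 mL/cmH2O.

45.9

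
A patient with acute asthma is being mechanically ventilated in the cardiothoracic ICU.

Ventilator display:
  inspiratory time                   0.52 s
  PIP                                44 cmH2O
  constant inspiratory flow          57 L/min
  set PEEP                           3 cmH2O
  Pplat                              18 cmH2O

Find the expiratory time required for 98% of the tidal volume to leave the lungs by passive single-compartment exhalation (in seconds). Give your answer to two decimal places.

Flow: 57 L/min ÷ 60 = 0.95 L/s.
Vt = flow × Ti = 0.95 L/s × 0.52 s × 1000 mL/L = 494.0 mL.
R = (PIP − Pplat)/V̇ = (44 − 18) / 0.95 = 26.0/0.95 = 27.368 cmH2O·s/L.
C = Vt/(Pplat − PEEP) = 494.0 / (18 − 3) = 494.0/15.0 = 32.933 mL/cmH2O.
τ = R × C = 27.368 × 0.03293 L/cmH2O = 0.9012 s.
t = −τ·ln(1 − 0.98) = −0.9012·ln(0.02) = 3.526 s.

3.53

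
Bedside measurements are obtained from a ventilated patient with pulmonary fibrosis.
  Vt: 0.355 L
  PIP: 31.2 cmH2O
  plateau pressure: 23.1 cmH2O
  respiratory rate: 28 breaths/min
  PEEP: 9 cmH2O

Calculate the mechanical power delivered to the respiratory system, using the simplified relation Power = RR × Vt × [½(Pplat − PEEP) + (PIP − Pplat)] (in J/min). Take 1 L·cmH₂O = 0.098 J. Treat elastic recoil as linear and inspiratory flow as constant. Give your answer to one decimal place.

Per-breath work = Vt × [½(Pplat−PEEP) + (PIP−Pplat)] = 0.355 × [0.5×14.1 + 8.1] = 0.355 × 15.15 = 5.378 L·cmH2O.
Power = 28 × 5.378 = 150.58 L·cmH2O/min.
× 0.098 J/(L·cmH2O) → 14.757 J/min.

14.8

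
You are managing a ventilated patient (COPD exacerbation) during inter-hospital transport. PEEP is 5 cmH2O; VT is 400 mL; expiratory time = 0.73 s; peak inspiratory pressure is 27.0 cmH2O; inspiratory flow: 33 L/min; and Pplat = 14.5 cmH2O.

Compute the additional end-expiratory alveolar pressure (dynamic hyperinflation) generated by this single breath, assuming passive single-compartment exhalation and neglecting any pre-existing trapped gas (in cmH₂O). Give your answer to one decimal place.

4.4

Flow: 33 L/min ÷ 60 = 0.55 L/s.
R = (PIP − Pplat)/V̇ = (27.0 − 14.5) / 0.55 = 12.5/0.55 = 22.727 cmH2O·s/L.
C = Vt/(Pplat − PEEP) = 400.0 / (14.5 − 5) = 400.0/9.5 = 42.105 mL/cmH2O.
τ = R × C = 22.727 × 0.04211 L/cmH2O = 0.957 s.
Fraction remaining = e^(−Te/τ) = e^(−0.73/0.957) = 0.4664; trapped volume = 400.0 × 0.4664 = 186.56 mL.
Additional alveolar pressure from trapping ≈ V_trapped / C = 186.56 / 42.105 = 4.431 cmH2O.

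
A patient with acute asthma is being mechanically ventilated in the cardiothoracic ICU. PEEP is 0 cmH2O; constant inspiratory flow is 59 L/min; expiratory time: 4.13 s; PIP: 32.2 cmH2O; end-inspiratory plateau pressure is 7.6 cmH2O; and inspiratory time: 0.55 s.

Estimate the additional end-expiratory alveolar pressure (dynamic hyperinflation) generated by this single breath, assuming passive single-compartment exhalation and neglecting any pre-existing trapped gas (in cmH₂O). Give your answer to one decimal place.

0.7

Flow: 59 L/min ÷ 60 = 0.9833 L/s.
Vt = flow × Ti = 0.9833 L/s × 0.55 s × 1000 mL/L = 540.82 mL.
R = (PIP − Pplat)/V̇ = (32.2 − 7.6) / 0.9833 = 24.6/0.9833 = 25.018 cmH2O·s/L.
C = Vt/(Pplat − PEEP) = 540.82 / (7.6 − 0) = 540.82/7.6 = 71.161 mL/cmH2O.
τ = R × C = 25.018 × 0.07116 L/cmH2O = 1.78 s.
Fraction remaining = e^(−Te/τ) = e^(−4.13/1.78) = 0.09825; trapped volume = 540.82 × 0.09825 = 53.136 mL.
Additional alveolar pressure from trapping ≈ V_trapped / C = 53.136 / 71.161 = 0.7467 cmH2O.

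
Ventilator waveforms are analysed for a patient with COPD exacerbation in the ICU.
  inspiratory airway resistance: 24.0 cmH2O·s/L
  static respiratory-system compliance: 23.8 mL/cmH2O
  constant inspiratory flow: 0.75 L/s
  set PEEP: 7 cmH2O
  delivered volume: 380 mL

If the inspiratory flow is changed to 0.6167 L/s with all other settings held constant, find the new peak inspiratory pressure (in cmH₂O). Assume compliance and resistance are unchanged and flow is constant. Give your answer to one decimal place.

37.8

PIP = Vt/C + R·V̇ + PEEP (constant-flow equation of motion).
Only the resistive term changes: ΔPIP = R × ΔV̇ = 24.0 × (0.6167 − 0.75) = 24.0 × -0.1333 = -3.199 cmH2O.
Original PIP = 380/23.8 + 24.0×0.75 + 7 = 40.966 cmH2O; new PIP = 40.966 + (-3.199) = 37.767 cmH2O.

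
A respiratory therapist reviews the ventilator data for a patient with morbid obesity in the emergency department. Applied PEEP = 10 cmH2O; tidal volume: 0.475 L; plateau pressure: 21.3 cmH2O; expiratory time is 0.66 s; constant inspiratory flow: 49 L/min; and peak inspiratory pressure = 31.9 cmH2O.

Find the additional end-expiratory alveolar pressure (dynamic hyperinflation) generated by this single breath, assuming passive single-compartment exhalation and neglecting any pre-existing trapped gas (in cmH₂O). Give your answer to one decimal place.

3.4

Flow: 49 L/min ÷ 60 = 0.8167 L/s.
R = (PIP − Pplat)/V̇ = (31.9 − 21.3) / 0.8167 = 10.6/0.8167 = 12.979 cmH2O·s/L.
C = Vt/(Pplat − PEEP) = 475.0 / (21.3 − 10) = 475.0/11.3 = 42.035 mL/cmH2O.
τ = R × C = 12.979 × 0.04204 L/cmH2O = 0.5456 s.
Fraction remaining = e^(−Te/τ) = e^(−0.66/0.5456) = 0.2983; trapped volume = 475.0 × 0.2983 = 141.69 mL.
Additional alveolar pressure from trapping ≈ V_trapped / C = 141.69 / 42.035 = 3.371 cmH2O.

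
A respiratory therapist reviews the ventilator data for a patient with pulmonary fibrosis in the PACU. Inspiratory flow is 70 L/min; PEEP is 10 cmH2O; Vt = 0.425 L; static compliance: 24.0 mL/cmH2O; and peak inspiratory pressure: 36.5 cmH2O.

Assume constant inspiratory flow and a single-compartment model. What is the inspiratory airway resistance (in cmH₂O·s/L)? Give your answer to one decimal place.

7.5

Flow: 70 L/min ÷ 60 = 1.1667 L/s.
Equation of motion (constant flow): PIP = Vt/C + R·V̇ + PEEP.
R·V̇ = PIP − Vt/C − PEEP = 36.5 − 425/24.0 − 10 = 36.5 − 17.708 − 10 = 8.792 cmH2O.
R = 8.792 / 1.1667 = 7.536 cmH2O·s/L.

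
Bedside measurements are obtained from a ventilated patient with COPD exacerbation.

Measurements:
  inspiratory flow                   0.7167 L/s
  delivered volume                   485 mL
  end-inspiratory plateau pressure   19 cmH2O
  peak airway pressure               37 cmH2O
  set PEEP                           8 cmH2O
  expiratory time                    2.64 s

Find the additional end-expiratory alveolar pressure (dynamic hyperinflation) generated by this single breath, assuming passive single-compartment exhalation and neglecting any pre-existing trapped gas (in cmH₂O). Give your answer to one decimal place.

R = (PIP − Pplat)/V̇ = (37 − 19) / 0.7167 = 18.0/0.7167 = 25.115 cmH2O·s/L.
C = Vt/(Pplat − PEEP) = 485.0 / (19 − 8) = 485.0/11.0 = 44.091 mL/cmH2O.
τ = R × C = 25.115 × 0.04409 L/cmH2O = 1.107 s.
Fraction remaining = e^(−Te/τ) = e^(−2.64/1.107) = 0.09211; trapped volume = 485.0 × 0.09211 = 44.673 mL.
Additional alveolar pressure from trapping ≈ V_trapped / C = 44.673 / 44.091 = 1.013 cmH2O.

1.0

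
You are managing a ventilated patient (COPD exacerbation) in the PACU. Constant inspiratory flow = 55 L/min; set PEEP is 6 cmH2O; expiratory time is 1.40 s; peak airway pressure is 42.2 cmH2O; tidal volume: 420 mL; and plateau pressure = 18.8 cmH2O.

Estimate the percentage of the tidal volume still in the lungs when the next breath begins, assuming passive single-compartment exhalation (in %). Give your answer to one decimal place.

Flow: 55 L/min ÷ 60 = 0.9167 L/s.
R = (PIP − Pplat)/V̇ = (42.2 − 18.8) / 0.9167 = 23.4/0.9167 = 25.526 cmH2O·s/L.
C = Vt/(Pplat − PEEP) = 420.0 / (18.8 − 6) = 420.0/12.8 = 32.813 mL/cmH2O.
τ = R × C = 25.526 × 0.03281 L/cmH2O = 0.8375 s.
Fraction remaining at end-expiration = e^(−Te/τ) = e^(−1.40/0.8375) = 0.1879 → 18.79%.

18.8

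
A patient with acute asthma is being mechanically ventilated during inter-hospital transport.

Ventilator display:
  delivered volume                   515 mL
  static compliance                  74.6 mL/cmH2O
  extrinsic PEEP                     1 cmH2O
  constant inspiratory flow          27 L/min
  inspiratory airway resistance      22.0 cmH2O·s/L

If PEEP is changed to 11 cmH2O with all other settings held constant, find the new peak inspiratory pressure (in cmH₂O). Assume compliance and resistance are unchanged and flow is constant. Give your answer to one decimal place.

27.8

Flow: 27 L/min ÷ 60 = 0.45 L/s.
PIP = Vt/C + R·V̇ + PEEP (constant-flow equation of motion).
Only the baseline term changes: ΔPIP = ΔPEEP = 11 − 1 = 10.0 cmH2O.
Original PIP = 515/74.6 + 22.0×0.45 + 1 = 17.803 cmH2O; new PIP = 17.803 + (10.0) = 27.803 cmH2O.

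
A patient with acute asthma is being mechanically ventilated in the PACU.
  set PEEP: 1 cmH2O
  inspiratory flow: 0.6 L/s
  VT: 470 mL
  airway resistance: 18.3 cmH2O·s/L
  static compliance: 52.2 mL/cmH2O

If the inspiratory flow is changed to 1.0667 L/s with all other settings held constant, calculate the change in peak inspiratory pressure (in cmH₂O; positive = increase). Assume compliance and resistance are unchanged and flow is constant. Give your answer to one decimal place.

8.5

PIP = Vt/C + R·V̇ + PEEP (constant-flow equation of motion).
Only the resistive term changes: ΔPIP = R × ΔV̇ = 18.3 × (1.0667 − 0.6) = 18.3 × 0.4667 = 8.541 cmH2O.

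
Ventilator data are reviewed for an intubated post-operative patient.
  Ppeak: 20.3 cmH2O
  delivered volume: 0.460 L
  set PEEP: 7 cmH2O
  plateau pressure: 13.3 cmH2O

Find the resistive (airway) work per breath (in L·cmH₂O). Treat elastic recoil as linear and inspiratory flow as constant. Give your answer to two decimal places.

With constant inspiratory flow the resistive pressure is constant at PIP − Pplat = 20.3 − 13.3 = 7.0 cmH2O, so resistive work = 7.0 × 0.460 = 3.22 L·cmH2O.

3.22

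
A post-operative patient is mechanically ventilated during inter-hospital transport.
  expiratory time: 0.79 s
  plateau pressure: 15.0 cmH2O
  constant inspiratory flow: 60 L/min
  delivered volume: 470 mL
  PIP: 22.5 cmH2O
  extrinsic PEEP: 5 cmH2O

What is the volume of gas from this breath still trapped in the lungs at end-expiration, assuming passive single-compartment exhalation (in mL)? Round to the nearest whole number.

50

Flow: 60 L/min ÷ 60 = 1 L/s.
R = (PIP − Pplat)/V̇ = (22.5 − 15.0) / 1 = 7.5/1 = 7.5 cmH2O·s/L.
C = Vt/(Pplat − PEEP) = 470.0 / (15.0 − 5) = 470.0/10.0 = 47.0 mL/cmH2O.
τ = R × C = 7.5 × 0.047 L/cmH2O = 0.3525 s.
Fraction remaining = e^(−Te/τ) = e^(−0.79/0.3525) = 0.1063.
Trapped volume = 470.0 × 0.1063 = 49.961 mL.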